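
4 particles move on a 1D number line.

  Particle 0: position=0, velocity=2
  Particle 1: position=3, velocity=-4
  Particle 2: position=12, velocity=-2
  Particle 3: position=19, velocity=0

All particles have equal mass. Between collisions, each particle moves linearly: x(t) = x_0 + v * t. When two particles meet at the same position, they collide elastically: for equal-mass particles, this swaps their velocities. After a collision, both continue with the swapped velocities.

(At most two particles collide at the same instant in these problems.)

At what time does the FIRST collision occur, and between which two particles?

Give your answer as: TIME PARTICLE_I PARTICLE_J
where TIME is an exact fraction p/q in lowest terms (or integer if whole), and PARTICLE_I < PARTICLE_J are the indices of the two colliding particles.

Answer: 1/2 0 1

Derivation:
Pair (0,1): pos 0,3 vel 2,-4 -> gap=3, closing at 6/unit, collide at t=1/2
Pair (1,2): pos 3,12 vel -4,-2 -> not approaching (rel speed -2 <= 0)
Pair (2,3): pos 12,19 vel -2,0 -> not approaching (rel speed -2 <= 0)
Earliest collision: t=1/2 between 0 and 1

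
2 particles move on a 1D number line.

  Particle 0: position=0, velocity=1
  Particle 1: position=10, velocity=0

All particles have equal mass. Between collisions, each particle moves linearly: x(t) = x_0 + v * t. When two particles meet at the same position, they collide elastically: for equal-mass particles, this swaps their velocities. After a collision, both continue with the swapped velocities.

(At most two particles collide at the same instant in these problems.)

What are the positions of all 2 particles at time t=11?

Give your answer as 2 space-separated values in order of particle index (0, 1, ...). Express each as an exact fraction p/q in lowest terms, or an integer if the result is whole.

Collision at t=10: particles 0 and 1 swap velocities; positions: p0=10 p1=10; velocities now: v0=0 v1=1
Advance to t=11 (no further collisions before then); velocities: v0=0 v1=1; positions = 10 11

Answer: 10 11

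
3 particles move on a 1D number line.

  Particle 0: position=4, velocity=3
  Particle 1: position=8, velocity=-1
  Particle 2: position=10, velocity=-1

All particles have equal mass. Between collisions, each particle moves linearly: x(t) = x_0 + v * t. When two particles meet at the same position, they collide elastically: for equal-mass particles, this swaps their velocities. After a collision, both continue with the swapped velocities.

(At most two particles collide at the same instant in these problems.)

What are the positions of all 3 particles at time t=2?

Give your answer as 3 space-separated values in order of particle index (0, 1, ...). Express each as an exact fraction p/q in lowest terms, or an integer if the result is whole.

Answer: 6 8 10

Derivation:
Collision at t=1: particles 0 and 1 swap velocities; positions: p0=7 p1=7 p2=9; velocities now: v0=-1 v1=3 v2=-1
Collision at t=3/2: particles 1 and 2 swap velocities; positions: p0=13/2 p1=17/2 p2=17/2; velocities now: v0=-1 v1=-1 v2=3
Advance to t=2 (no further collisions before then); velocities: v0=-1 v1=-1 v2=3; positions = 6 8 10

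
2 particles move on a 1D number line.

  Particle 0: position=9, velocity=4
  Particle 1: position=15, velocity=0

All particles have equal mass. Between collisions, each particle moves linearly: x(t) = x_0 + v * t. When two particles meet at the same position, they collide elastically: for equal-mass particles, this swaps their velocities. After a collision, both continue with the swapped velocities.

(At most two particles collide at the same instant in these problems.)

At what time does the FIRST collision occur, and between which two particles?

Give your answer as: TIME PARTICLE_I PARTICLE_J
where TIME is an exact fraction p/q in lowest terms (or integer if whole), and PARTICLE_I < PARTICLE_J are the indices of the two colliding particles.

Answer: 3/2 0 1

Derivation:
Pair (0,1): pos 9,15 vel 4,0 -> gap=6, closing at 4/unit, collide at t=3/2
Earliest collision: t=3/2 between 0 and 1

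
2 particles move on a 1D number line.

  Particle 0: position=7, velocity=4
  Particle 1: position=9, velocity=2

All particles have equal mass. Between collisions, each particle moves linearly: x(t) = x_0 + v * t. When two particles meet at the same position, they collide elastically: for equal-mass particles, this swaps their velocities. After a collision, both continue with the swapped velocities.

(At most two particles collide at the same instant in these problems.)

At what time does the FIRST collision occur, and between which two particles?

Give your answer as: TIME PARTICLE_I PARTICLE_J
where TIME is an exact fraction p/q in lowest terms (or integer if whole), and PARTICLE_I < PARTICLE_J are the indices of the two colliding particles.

Answer: 1 0 1

Derivation:
Pair (0,1): pos 7,9 vel 4,2 -> gap=2, closing at 2/unit, collide at t=1
Earliest collision: t=1 between 0 and 1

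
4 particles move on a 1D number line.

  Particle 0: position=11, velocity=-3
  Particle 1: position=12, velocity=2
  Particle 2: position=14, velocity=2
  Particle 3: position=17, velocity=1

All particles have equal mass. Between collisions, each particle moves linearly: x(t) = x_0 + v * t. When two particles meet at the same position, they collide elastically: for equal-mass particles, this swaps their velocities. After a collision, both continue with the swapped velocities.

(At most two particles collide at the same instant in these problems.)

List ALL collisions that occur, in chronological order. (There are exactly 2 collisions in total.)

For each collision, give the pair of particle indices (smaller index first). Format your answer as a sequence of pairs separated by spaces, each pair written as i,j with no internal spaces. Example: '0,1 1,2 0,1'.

Collision at t=3: particles 2 and 3 swap velocities; positions: p0=2 p1=18 p2=20 p3=20; velocities now: v0=-3 v1=2 v2=1 v3=2
Collision at t=5: particles 1 and 2 swap velocities; positions: p0=-4 p1=22 p2=22 p3=24; velocities now: v0=-3 v1=1 v2=2 v3=2

Answer: 2,3 1,2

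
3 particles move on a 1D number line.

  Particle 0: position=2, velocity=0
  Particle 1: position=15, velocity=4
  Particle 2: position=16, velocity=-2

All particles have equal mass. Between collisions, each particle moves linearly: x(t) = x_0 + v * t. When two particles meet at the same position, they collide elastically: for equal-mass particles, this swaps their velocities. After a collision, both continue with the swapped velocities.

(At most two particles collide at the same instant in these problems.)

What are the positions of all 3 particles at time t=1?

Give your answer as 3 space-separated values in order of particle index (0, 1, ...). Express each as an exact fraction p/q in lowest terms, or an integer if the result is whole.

Collision at t=1/6: particles 1 and 2 swap velocities; positions: p0=2 p1=47/3 p2=47/3; velocities now: v0=0 v1=-2 v2=4
Advance to t=1 (no further collisions before then); velocities: v0=0 v1=-2 v2=4; positions = 2 14 19

Answer: 2 14 19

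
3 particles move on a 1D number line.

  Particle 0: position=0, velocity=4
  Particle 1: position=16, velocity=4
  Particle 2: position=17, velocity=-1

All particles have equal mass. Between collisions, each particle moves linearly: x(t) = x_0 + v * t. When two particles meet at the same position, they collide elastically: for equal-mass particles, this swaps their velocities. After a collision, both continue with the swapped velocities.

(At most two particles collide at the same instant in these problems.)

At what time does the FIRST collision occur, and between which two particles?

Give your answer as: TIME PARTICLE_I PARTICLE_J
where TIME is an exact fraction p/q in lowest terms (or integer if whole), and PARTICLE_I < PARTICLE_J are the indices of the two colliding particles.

Answer: 1/5 1 2

Derivation:
Pair (0,1): pos 0,16 vel 4,4 -> not approaching (rel speed 0 <= 0)
Pair (1,2): pos 16,17 vel 4,-1 -> gap=1, closing at 5/unit, collide at t=1/5
Earliest collision: t=1/5 between 1 and 2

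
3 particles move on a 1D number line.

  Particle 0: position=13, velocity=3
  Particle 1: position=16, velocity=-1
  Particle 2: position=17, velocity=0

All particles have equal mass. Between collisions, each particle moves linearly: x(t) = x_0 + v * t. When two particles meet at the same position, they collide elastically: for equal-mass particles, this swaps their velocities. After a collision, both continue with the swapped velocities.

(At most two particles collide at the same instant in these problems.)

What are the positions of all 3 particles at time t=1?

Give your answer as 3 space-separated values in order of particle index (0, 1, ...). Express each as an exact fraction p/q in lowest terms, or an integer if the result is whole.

Answer: 15 16 17

Derivation:
Collision at t=3/4: particles 0 and 1 swap velocities; positions: p0=61/4 p1=61/4 p2=17; velocities now: v0=-1 v1=3 v2=0
Advance to t=1 (no further collisions before then); velocities: v0=-1 v1=3 v2=0; positions = 15 16 17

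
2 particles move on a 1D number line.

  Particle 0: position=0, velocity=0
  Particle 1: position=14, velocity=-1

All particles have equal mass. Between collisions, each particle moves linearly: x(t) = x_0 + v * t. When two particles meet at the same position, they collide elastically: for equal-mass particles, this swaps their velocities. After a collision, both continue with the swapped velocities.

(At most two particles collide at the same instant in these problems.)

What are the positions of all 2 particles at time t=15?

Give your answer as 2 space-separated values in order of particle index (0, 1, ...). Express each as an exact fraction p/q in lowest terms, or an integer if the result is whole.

Answer: -1 0

Derivation:
Collision at t=14: particles 0 and 1 swap velocities; positions: p0=0 p1=0; velocities now: v0=-1 v1=0
Advance to t=15 (no further collisions before then); velocities: v0=-1 v1=0; positions = -1 0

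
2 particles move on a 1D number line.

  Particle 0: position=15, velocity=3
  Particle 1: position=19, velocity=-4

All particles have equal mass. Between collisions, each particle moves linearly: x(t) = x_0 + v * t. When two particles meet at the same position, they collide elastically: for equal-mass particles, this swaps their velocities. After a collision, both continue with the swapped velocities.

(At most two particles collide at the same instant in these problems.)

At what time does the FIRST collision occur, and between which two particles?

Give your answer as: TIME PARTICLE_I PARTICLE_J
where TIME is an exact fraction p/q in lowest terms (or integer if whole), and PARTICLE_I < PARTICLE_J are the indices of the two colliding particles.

Answer: 4/7 0 1

Derivation:
Pair (0,1): pos 15,19 vel 3,-4 -> gap=4, closing at 7/unit, collide at t=4/7
Earliest collision: t=4/7 between 0 and 1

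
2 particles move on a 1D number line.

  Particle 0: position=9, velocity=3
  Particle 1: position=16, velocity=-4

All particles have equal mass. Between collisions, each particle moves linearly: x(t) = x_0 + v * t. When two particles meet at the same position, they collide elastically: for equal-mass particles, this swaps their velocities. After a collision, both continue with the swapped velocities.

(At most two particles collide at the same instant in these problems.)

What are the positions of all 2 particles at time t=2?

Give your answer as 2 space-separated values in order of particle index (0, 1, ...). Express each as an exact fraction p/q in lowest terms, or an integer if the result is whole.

Answer: 8 15

Derivation:
Collision at t=1: particles 0 and 1 swap velocities; positions: p0=12 p1=12; velocities now: v0=-4 v1=3
Advance to t=2 (no further collisions before then); velocities: v0=-4 v1=3; positions = 8 15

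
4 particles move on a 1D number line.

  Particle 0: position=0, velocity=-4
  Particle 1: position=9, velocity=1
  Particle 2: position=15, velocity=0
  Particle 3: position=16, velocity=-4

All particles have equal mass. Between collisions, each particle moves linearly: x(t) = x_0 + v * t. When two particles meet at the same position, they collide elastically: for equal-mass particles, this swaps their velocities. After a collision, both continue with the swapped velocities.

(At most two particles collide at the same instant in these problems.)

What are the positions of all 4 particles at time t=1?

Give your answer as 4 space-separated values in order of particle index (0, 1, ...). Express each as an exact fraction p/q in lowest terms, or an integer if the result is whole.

Answer: -4 10 12 15

Derivation:
Collision at t=1/4: particles 2 and 3 swap velocities; positions: p0=-1 p1=37/4 p2=15 p3=15; velocities now: v0=-4 v1=1 v2=-4 v3=0
Advance to t=1 (no further collisions before then); velocities: v0=-4 v1=1 v2=-4 v3=0; positions = -4 10 12 15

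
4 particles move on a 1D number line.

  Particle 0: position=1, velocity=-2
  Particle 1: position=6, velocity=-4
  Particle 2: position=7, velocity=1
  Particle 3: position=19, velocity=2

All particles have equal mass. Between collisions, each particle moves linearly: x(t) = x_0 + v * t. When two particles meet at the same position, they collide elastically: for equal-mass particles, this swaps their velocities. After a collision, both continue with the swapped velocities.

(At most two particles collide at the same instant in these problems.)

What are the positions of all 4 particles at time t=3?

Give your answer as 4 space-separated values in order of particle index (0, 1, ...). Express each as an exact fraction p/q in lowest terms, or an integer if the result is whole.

Collision at t=5/2: particles 0 and 1 swap velocities; positions: p0=-4 p1=-4 p2=19/2 p3=24; velocities now: v0=-4 v1=-2 v2=1 v3=2
Advance to t=3 (no further collisions before then); velocities: v0=-4 v1=-2 v2=1 v3=2; positions = -6 -5 10 25

Answer: -6 -5 10 25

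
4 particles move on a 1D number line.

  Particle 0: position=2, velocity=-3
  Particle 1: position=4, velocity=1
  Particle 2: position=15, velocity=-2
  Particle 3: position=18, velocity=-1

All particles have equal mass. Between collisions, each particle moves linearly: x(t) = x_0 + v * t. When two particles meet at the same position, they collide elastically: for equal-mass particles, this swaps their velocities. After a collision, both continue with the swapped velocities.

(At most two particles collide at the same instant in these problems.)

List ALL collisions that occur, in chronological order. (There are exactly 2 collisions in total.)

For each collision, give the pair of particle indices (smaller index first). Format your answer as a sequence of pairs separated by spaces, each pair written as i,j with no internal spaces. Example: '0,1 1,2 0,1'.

Collision at t=11/3: particles 1 and 2 swap velocities; positions: p0=-9 p1=23/3 p2=23/3 p3=43/3; velocities now: v0=-3 v1=-2 v2=1 v3=-1
Collision at t=7: particles 2 and 3 swap velocities; positions: p0=-19 p1=1 p2=11 p3=11; velocities now: v0=-3 v1=-2 v2=-1 v3=1

Answer: 1,2 2,3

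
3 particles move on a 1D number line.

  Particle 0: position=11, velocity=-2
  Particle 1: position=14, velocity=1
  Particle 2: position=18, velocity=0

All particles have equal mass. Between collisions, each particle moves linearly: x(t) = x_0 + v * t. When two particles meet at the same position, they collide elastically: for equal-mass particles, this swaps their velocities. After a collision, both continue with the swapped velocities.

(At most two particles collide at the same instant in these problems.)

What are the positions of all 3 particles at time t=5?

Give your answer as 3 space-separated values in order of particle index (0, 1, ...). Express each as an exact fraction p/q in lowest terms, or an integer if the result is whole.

Answer: 1 18 19

Derivation:
Collision at t=4: particles 1 and 2 swap velocities; positions: p0=3 p1=18 p2=18; velocities now: v0=-2 v1=0 v2=1
Advance to t=5 (no further collisions before then); velocities: v0=-2 v1=0 v2=1; positions = 1 18 19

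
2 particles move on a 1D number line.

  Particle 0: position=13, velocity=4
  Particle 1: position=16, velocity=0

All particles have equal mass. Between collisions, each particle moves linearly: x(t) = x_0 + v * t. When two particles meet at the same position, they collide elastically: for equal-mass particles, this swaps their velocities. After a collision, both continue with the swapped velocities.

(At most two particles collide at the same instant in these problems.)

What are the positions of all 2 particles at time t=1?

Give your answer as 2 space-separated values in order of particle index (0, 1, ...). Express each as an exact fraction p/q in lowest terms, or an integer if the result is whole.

Collision at t=3/4: particles 0 and 1 swap velocities; positions: p0=16 p1=16; velocities now: v0=0 v1=4
Advance to t=1 (no further collisions before then); velocities: v0=0 v1=4; positions = 16 17

Answer: 16 17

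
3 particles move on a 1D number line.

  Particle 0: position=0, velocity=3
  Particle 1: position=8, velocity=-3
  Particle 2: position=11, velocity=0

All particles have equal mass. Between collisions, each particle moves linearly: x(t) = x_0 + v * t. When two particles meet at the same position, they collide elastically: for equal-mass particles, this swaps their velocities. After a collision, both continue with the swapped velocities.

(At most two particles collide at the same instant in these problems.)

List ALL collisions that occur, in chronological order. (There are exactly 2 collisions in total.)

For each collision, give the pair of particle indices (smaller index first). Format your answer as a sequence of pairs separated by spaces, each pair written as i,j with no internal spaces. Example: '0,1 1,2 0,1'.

Answer: 0,1 1,2

Derivation:
Collision at t=4/3: particles 0 and 1 swap velocities; positions: p0=4 p1=4 p2=11; velocities now: v0=-3 v1=3 v2=0
Collision at t=11/3: particles 1 and 2 swap velocities; positions: p0=-3 p1=11 p2=11; velocities now: v0=-3 v1=0 v2=3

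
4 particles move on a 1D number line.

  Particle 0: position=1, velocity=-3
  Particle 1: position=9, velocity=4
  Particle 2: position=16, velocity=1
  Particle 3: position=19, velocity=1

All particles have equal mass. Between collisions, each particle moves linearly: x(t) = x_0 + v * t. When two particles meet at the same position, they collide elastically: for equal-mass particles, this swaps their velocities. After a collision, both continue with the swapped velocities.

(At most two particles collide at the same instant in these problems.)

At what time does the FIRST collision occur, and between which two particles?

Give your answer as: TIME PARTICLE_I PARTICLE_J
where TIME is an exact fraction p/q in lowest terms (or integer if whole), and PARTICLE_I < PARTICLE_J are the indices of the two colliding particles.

Answer: 7/3 1 2

Derivation:
Pair (0,1): pos 1,9 vel -3,4 -> not approaching (rel speed -7 <= 0)
Pair (1,2): pos 9,16 vel 4,1 -> gap=7, closing at 3/unit, collide at t=7/3
Pair (2,3): pos 16,19 vel 1,1 -> not approaching (rel speed 0 <= 0)
Earliest collision: t=7/3 between 1 and 2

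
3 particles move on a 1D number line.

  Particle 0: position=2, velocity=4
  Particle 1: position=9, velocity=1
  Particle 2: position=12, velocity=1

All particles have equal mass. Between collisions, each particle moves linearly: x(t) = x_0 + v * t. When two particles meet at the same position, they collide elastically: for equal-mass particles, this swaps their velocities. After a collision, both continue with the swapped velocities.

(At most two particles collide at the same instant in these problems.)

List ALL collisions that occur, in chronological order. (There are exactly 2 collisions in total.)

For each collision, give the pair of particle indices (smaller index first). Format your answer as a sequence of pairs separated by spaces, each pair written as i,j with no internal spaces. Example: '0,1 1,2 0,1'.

Collision at t=7/3: particles 0 and 1 swap velocities; positions: p0=34/3 p1=34/3 p2=43/3; velocities now: v0=1 v1=4 v2=1
Collision at t=10/3: particles 1 and 2 swap velocities; positions: p0=37/3 p1=46/3 p2=46/3; velocities now: v0=1 v1=1 v2=4

Answer: 0,1 1,2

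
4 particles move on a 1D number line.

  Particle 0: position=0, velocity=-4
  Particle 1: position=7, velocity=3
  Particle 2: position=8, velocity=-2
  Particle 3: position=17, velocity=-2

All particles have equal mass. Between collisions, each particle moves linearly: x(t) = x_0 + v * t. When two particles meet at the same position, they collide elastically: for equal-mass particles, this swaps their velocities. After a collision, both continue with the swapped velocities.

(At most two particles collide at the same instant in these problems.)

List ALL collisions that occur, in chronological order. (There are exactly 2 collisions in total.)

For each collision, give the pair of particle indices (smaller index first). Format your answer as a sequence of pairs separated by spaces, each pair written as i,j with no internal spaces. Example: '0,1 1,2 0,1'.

Answer: 1,2 2,3

Derivation:
Collision at t=1/5: particles 1 and 2 swap velocities; positions: p0=-4/5 p1=38/5 p2=38/5 p3=83/5; velocities now: v0=-4 v1=-2 v2=3 v3=-2
Collision at t=2: particles 2 and 3 swap velocities; positions: p0=-8 p1=4 p2=13 p3=13; velocities now: v0=-4 v1=-2 v2=-2 v3=3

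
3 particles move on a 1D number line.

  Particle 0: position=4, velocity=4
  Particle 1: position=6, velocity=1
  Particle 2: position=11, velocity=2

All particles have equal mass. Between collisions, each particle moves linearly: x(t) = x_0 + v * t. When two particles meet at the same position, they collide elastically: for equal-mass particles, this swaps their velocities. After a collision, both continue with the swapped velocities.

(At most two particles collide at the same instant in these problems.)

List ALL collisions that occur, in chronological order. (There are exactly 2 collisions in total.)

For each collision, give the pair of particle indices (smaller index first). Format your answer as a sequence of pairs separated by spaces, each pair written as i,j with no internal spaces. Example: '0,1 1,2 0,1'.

Answer: 0,1 1,2

Derivation:
Collision at t=2/3: particles 0 and 1 swap velocities; positions: p0=20/3 p1=20/3 p2=37/3; velocities now: v0=1 v1=4 v2=2
Collision at t=7/2: particles 1 and 2 swap velocities; positions: p0=19/2 p1=18 p2=18; velocities now: v0=1 v1=2 v2=4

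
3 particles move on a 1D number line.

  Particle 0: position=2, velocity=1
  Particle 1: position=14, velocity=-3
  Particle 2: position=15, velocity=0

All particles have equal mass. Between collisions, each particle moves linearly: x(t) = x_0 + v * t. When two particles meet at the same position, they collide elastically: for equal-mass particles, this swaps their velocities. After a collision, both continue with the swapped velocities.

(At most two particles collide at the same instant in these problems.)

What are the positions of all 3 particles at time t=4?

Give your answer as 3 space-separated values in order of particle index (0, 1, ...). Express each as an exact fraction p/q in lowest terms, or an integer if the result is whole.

Answer: 2 6 15

Derivation:
Collision at t=3: particles 0 and 1 swap velocities; positions: p0=5 p1=5 p2=15; velocities now: v0=-3 v1=1 v2=0
Advance to t=4 (no further collisions before then); velocities: v0=-3 v1=1 v2=0; positions = 2 6 15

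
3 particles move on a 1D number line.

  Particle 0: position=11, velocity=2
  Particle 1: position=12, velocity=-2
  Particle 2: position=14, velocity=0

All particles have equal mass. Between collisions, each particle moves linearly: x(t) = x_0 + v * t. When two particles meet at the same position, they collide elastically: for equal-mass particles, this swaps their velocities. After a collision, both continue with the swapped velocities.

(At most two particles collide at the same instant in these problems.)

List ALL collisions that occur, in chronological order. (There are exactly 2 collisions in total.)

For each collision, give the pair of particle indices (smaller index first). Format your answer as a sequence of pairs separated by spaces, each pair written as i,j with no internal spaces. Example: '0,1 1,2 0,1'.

Answer: 0,1 1,2

Derivation:
Collision at t=1/4: particles 0 and 1 swap velocities; positions: p0=23/2 p1=23/2 p2=14; velocities now: v0=-2 v1=2 v2=0
Collision at t=3/2: particles 1 and 2 swap velocities; positions: p0=9 p1=14 p2=14; velocities now: v0=-2 v1=0 v2=2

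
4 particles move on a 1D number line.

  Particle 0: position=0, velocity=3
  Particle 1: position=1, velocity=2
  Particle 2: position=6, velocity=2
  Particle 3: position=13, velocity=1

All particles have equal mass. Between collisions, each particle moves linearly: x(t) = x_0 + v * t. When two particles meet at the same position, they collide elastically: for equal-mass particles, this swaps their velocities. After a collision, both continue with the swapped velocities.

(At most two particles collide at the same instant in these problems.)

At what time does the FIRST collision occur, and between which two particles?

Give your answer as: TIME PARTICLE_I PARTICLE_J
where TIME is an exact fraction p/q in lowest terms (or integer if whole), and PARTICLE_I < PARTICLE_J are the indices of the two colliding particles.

Pair (0,1): pos 0,1 vel 3,2 -> gap=1, closing at 1/unit, collide at t=1
Pair (1,2): pos 1,6 vel 2,2 -> not approaching (rel speed 0 <= 0)
Pair (2,3): pos 6,13 vel 2,1 -> gap=7, closing at 1/unit, collide at t=7
Earliest collision: t=1 between 0 and 1

Answer: 1 0 1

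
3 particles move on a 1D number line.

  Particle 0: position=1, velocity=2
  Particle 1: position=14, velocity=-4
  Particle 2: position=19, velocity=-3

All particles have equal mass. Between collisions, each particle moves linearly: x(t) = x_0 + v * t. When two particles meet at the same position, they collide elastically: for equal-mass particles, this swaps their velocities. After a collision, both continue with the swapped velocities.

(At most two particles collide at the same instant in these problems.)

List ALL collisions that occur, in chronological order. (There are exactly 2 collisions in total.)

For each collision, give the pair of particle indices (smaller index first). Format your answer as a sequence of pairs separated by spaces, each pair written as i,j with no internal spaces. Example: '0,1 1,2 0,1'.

Collision at t=13/6: particles 0 and 1 swap velocities; positions: p0=16/3 p1=16/3 p2=25/2; velocities now: v0=-4 v1=2 v2=-3
Collision at t=18/5: particles 1 and 2 swap velocities; positions: p0=-2/5 p1=41/5 p2=41/5; velocities now: v0=-4 v1=-3 v2=2

Answer: 0,1 1,2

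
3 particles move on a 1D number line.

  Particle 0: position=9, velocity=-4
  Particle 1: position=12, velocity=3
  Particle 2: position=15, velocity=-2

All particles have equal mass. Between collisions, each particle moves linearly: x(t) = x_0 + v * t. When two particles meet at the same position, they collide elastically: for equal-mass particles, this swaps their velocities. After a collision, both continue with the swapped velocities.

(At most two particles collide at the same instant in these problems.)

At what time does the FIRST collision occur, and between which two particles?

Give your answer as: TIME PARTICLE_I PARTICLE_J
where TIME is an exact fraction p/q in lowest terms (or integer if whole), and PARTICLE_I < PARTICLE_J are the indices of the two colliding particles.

Pair (0,1): pos 9,12 vel -4,3 -> not approaching (rel speed -7 <= 0)
Pair (1,2): pos 12,15 vel 3,-2 -> gap=3, closing at 5/unit, collide at t=3/5
Earliest collision: t=3/5 between 1 and 2

Answer: 3/5 1 2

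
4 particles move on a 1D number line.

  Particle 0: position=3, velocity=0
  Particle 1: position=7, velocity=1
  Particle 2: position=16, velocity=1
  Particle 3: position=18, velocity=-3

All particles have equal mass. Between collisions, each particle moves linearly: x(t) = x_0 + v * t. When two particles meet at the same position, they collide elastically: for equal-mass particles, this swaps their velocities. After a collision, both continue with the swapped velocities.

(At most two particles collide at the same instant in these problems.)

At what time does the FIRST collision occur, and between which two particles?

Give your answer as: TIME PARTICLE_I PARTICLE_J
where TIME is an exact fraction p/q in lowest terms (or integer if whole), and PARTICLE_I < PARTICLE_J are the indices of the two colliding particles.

Answer: 1/2 2 3

Derivation:
Pair (0,1): pos 3,7 vel 0,1 -> not approaching (rel speed -1 <= 0)
Pair (1,2): pos 7,16 vel 1,1 -> not approaching (rel speed 0 <= 0)
Pair (2,3): pos 16,18 vel 1,-3 -> gap=2, closing at 4/unit, collide at t=1/2
Earliest collision: t=1/2 between 2 and 3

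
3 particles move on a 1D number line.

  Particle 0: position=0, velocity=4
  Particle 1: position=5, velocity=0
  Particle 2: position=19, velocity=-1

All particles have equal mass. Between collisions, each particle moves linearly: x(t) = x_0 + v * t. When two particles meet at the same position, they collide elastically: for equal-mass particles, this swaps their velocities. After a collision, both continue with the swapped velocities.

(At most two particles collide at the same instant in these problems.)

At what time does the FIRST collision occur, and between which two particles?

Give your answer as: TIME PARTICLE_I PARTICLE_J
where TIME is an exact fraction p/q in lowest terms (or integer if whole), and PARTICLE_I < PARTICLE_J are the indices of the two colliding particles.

Pair (0,1): pos 0,5 vel 4,0 -> gap=5, closing at 4/unit, collide at t=5/4
Pair (1,2): pos 5,19 vel 0,-1 -> gap=14, closing at 1/unit, collide at t=14
Earliest collision: t=5/4 between 0 and 1

Answer: 5/4 0 1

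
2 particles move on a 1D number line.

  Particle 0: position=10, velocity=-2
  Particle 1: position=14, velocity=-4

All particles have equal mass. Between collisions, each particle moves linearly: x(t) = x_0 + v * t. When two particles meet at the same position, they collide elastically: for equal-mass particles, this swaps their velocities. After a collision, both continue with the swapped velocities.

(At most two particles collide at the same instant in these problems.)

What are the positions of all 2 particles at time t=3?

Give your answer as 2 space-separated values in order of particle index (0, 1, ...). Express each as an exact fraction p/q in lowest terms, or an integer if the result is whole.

Answer: 2 4

Derivation:
Collision at t=2: particles 0 and 1 swap velocities; positions: p0=6 p1=6; velocities now: v0=-4 v1=-2
Advance to t=3 (no further collisions before then); velocities: v0=-4 v1=-2; positions = 2 4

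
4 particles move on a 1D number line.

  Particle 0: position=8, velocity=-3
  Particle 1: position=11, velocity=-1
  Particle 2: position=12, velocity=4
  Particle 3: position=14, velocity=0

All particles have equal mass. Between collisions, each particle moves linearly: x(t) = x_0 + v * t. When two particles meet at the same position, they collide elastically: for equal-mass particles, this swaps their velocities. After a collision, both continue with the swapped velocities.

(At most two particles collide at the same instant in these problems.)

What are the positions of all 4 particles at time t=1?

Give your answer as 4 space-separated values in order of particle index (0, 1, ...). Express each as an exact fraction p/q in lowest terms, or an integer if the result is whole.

Collision at t=1/2: particles 2 and 3 swap velocities; positions: p0=13/2 p1=21/2 p2=14 p3=14; velocities now: v0=-3 v1=-1 v2=0 v3=4
Advance to t=1 (no further collisions before then); velocities: v0=-3 v1=-1 v2=0 v3=4; positions = 5 10 14 16

Answer: 5 10 14 16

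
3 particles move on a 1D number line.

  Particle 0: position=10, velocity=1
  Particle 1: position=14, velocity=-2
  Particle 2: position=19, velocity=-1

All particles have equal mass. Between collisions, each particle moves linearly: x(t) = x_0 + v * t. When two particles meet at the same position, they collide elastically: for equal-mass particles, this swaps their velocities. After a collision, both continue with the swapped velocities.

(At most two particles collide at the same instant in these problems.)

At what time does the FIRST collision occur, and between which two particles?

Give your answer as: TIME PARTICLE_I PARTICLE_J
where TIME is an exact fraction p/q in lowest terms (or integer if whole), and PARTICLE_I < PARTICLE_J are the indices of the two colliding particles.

Pair (0,1): pos 10,14 vel 1,-2 -> gap=4, closing at 3/unit, collide at t=4/3
Pair (1,2): pos 14,19 vel -2,-1 -> not approaching (rel speed -1 <= 0)
Earliest collision: t=4/3 between 0 and 1

Answer: 4/3 0 1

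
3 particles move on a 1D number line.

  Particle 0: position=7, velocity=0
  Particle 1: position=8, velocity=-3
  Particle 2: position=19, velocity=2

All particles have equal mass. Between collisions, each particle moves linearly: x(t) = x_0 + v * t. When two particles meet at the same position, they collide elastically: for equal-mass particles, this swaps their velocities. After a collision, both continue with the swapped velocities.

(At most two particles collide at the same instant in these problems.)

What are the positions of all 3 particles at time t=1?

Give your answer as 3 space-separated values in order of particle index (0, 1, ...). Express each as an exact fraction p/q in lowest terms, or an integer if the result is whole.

Collision at t=1/3: particles 0 and 1 swap velocities; positions: p0=7 p1=7 p2=59/3; velocities now: v0=-3 v1=0 v2=2
Advance to t=1 (no further collisions before then); velocities: v0=-3 v1=0 v2=2; positions = 5 7 21

Answer: 5 7 21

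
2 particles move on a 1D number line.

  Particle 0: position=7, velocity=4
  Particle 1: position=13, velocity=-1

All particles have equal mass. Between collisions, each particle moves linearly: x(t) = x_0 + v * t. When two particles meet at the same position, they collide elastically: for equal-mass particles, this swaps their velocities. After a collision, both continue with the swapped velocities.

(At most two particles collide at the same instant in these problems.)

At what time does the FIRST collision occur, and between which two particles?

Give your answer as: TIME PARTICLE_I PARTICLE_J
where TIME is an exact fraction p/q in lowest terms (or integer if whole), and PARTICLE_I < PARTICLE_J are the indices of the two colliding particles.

Answer: 6/5 0 1

Derivation:
Pair (0,1): pos 7,13 vel 4,-1 -> gap=6, closing at 5/unit, collide at t=6/5
Earliest collision: t=6/5 between 0 and 1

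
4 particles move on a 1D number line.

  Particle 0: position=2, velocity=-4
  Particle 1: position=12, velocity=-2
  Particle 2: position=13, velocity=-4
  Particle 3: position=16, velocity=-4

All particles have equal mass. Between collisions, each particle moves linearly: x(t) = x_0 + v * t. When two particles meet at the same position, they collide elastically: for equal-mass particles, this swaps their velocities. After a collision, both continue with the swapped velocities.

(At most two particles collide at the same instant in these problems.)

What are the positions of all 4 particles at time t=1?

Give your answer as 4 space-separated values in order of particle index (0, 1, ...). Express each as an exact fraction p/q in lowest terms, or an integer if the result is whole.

Answer: -2 9 10 12

Derivation:
Collision at t=1/2: particles 1 and 2 swap velocities; positions: p0=0 p1=11 p2=11 p3=14; velocities now: v0=-4 v1=-4 v2=-2 v3=-4
Advance to t=1 (no further collisions before then); velocities: v0=-4 v1=-4 v2=-2 v3=-4; positions = -2 9 10 12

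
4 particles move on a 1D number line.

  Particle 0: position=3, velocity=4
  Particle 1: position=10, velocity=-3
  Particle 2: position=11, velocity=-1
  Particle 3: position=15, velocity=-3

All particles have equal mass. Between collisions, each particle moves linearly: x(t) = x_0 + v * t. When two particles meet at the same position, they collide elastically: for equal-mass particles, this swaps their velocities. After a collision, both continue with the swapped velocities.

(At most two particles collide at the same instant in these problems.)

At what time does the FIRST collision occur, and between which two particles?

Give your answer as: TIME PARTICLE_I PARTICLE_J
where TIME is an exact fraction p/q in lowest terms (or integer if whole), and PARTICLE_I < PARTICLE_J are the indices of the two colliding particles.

Answer: 1 0 1

Derivation:
Pair (0,1): pos 3,10 vel 4,-3 -> gap=7, closing at 7/unit, collide at t=1
Pair (1,2): pos 10,11 vel -3,-1 -> not approaching (rel speed -2 <= 0)
Pair (2,3): pos 11,15 vel -1,-3 -> gap=4, closing at 2/unit, collide at t=2
Earliest collision: t=1 between 0 and 1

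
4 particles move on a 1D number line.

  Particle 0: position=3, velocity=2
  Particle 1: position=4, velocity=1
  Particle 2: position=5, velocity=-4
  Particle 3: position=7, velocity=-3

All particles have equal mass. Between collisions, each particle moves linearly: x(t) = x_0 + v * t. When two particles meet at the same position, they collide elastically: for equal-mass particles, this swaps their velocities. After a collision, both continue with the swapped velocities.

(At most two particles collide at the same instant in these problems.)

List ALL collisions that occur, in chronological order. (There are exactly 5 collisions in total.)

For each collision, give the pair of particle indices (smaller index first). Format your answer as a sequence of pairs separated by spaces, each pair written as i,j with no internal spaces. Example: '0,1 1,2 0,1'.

Answer: 1,2 0,1 2,3 1,2 2,3

Derivation:
Collision at t=1/5: particles 1 and 2 swap velocities; positions: p0=17/5 p1=21/5 p2=21/5 p3=32/5; velocities now: v0=2 v1=-4 v2=1 v3=-3
Collision at t=1/3: particles 0 and 1 swap velocities; positions: p0=11/3 p1=11/3 p2=13/3 p3=6; velocities now: v0=-4 v1=2 v2=1 v3=-3
Collision at t=3/4: particles 2 and 3 swap velocities; positions: p0=2 p1=9/2 p2=19/4 p3=19/4; velocities now: v0=-4 v1=2 v2=-3 v3=1
Collision at t=4/5: particles 1 and 2 swap velocities; positions: p0=9/5 p1=23/5 p2=23/5 p3=24/5; velocities now: v0=-4 v1=-3 v2=2 v3=1
Collision at t=1: particles 2 and 3 swap velocities; positions: p0=1 p1=4 p2=5 p3=5; velocities now: v0=-4 v1=-3 v2=1 v3=2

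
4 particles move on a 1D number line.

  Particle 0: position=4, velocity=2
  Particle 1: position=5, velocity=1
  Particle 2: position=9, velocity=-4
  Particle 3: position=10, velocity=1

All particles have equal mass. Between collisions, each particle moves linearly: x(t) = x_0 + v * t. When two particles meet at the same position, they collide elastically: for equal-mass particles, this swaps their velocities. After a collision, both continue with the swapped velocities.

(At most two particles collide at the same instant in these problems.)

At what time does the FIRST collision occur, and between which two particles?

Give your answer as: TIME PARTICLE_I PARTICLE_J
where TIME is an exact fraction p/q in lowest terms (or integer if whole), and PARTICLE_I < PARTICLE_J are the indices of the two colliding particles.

Pair (0,1): pos 4,5 vel 2,1 -> gap=1, closing at 1/unit, collide at t=1
Pair (1,2): pos 5,9 vel 1,-4 -> gap=4, closing at 5/unit, collide at t=4/5
Pair (2,3): pos 9,10 vel -4,1 -> not approaching (rel speed -5 <= 0)
Earliest collision: t=4/5 between 1 and 2

Answer: 4/5 1 2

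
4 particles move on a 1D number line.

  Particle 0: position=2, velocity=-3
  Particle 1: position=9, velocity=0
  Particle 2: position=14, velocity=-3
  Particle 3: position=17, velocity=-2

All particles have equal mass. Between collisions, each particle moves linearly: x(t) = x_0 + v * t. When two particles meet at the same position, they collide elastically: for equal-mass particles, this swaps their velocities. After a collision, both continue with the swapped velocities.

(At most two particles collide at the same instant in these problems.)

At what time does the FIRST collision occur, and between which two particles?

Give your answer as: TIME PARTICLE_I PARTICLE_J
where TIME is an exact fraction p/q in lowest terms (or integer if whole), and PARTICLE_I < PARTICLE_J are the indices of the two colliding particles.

Pair (0,1): pos 2,9 vel -3,0 -> not approaching (rel speed -3 <= 0)
Pair (1,2): pos 9,14 vel 0,-3 -> gap=5, closing at 3/unit, collide at t=5/3
Pair (2,3): pos 14,17 vel -3,-2 -> not approaching (rel speed -1 <= 0)
Earliest collision: t=5/3 between 1 and 2

Answer: 5/3 1 2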